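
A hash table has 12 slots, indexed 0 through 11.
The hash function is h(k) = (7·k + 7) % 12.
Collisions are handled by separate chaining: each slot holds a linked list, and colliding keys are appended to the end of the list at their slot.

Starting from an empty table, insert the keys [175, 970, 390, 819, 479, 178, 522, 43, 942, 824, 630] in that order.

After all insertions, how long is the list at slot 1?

175 → bucket 8
970 → bucket 5
390 → bucket 1
819 → bucket 4
479 → bucket 0
178 → bucket 5 (collision)
522 → bucket 1 (collision)
43 → bucket 8 (collision)
942 → bucket 1 (collision)
824 → bucket 3
630 → bucket 1 (collision)
Final buckets:
0: 479
1: 390 -> 522 -> 942 -> 630
2: .
3: 824
4: 819
5: 970 -> 178
6: .
7: .
8: 175 -> 43
9: .
10: .
11: .

4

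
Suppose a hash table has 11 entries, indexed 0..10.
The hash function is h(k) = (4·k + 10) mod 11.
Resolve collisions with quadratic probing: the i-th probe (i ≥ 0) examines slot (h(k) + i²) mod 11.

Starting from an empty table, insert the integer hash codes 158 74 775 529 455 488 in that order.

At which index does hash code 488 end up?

158: h=4 -> slot 4
74: h=9 -> slot 9
775: h=8 -> slot 8
529: h=3 -> slot 3
455: h=4, probe 4,5 -> slot 5
488: h=4, probe 4,5,8,2 -> slot 2
Table: [., ., 488, 529, 158, 455, ., ., 775, 74, .]

2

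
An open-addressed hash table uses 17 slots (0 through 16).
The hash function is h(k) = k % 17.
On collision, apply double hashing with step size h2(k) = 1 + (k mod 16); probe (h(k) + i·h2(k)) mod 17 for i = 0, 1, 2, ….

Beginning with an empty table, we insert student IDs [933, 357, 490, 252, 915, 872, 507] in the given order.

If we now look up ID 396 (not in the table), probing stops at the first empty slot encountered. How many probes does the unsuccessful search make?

933: h=15 -> slot 15
357: h=0 -> slot 0
490: h=14 -> slot 14
252: h=14, h2=13, probe 14,10 -> slot 10
915: h=14, h2=4, probe 14,1 -> slot 1
872: h=5 -> slot 5
507: h=14, h2=12, probe 14,9 -> slot 9
Table: [357, 915, _, _, _, 872, _, _, _, 507, 252, _, _, _, 490, 933, _]
Lookup 396: h=5, h2=13, probe 5,1,14,10,6 → slot 6 empty, not found.

5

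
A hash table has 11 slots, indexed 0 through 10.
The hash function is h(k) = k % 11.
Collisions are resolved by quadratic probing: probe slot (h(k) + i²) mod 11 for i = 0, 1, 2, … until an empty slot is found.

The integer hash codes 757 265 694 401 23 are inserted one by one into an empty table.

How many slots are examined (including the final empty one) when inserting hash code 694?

757 hashes to 9; slot 9 is free -> place at 9.
265 hashes to 1; slot 1 is free -> place at 1.
694 hashes to 1; 1 taken -> place at 2.
401 hashes to 5; slot 5 is free -> place at 5.
23 hashes to 1; 1,2,5 taken -> place at 10.
Table: [-, 265, 694, -, -, 401, -, -, -, 757, 23]

2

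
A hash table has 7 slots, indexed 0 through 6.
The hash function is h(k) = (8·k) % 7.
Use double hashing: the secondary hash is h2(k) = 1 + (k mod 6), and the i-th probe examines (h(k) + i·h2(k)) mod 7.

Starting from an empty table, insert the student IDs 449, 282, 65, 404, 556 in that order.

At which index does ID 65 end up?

0

Insert 449: h=1, slot 1 empty => index 1.
Insert 282: h=2, slot 2 empty => index 2.
Insert 65: h=2, h2=6, slots 2,1 occupied => index 0.
Insert 404: h=5, slot 5 empty => index 5.
Insert 556: h=3, slot 3 empty => index 3.
Table: [65, 449, 282, 556, —, 404, —]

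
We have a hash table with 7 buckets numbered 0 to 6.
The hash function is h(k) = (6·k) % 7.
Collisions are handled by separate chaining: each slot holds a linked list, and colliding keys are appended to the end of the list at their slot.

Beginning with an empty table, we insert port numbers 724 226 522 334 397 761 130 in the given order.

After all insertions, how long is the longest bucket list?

3

724 -> bucket 4
226 -> bucket 5
522 -> bucket 3
334 -> bucket 2
397 -> bucket 2 (collision)
761 -> bucket 2 (collision)
130 -> bucket 3 (collision)
Final buckets:
0: ∅
1: ∅
2: 334 -> 397 -> 761
3: 522 -> 130
4: 724
5: 226
6: ∅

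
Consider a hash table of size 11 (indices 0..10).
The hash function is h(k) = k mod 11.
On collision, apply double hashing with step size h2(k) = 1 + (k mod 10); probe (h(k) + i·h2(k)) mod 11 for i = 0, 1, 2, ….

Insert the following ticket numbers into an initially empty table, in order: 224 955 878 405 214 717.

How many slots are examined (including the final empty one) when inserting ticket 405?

3

Insert 224: h=4, slot 4 empty => index 4.
Insert 955: h=9, slot 9 empty => index 9.
Insert 878: h=9, h2=9, slot 9 occupied => index 7.
Insert 405: h=9, h2=6, slots 9,4 occupied => index 10.
Insert 214: h=5, slot 5 empty => index 5.
Insert 717: h=2, slot 2 empty => index 2.
Table: [∅, ∅, 717, ∅, 224, 214, ∅, 878, ∅, 955, 405]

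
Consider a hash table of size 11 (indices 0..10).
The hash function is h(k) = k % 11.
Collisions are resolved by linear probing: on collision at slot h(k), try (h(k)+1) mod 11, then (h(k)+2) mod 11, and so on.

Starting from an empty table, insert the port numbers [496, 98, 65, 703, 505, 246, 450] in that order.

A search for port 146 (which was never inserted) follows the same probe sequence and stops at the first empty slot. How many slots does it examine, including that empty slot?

4

Insert 496: h=1, slot 1 empty → index 1.
Insert 98: h=10, slot 10 empty → index 10.
Insert 65: h=10, slot 10 occupied → index 0.
Insert 703: h=10, slots 10,0,1 occupied → index 2.
Insert 505: h=10, slots 10,0,1,2 occupied → index 3.
Insert 246: h=4, slot 4 empty → index 4.
Insert 450: h=10, slots 10,0,1,2,3,4 occupied → index 5.
Table: [65, 496, 703, 505, 246, 450, _, _, _, _, 98]
Lookup 146: h=3, probe 3,4,5,6 → slot 6 empty, not found.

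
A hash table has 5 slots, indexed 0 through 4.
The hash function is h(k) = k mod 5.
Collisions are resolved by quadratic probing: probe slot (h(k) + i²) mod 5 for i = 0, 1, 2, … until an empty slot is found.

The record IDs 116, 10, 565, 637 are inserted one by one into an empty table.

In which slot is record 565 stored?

Insert 116: h=1, slot 1 empty => index 1.
Insert 10: h=0, slot 0 empty => index 0.
Insert 565: h=0, slots 0,1 occupied => index 4.
Insert 637: h=2, slot 2 empty => index 2.
Table: [10, 116, 637, —, 565]

4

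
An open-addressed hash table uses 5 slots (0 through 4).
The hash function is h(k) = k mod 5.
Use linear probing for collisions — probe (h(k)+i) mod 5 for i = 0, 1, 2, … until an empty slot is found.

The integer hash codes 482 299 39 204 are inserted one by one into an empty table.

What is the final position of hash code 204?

482: h=2 => slot 2
299: h=4 => slot 4
39: h=4, probe 4,0 => slot 0
204: h=4, probe 4,0,1 => slot 1
Table: [39, 204, 482, _, 299]

1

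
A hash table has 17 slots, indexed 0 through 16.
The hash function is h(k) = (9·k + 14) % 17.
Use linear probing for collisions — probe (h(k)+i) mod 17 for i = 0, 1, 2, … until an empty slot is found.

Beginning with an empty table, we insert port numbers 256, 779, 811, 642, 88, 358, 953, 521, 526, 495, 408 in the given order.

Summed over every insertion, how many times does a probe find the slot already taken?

Insert 256: h=6, slot 6 empty → index 6.
Insert 779: h=4, slot 4 empty → index 4.
Insert 811: h=3, slot 3 empty → index 3.
Insert 642: h=12, slot 12 empty → index 12.
Insert 88: h=7, slot 7 empty → index 7.
Insert 358: h=6, slots 6,7 occupied → index 8.
Insert 953: h=6, slots 6,7,8 occupied → index 9.
Insert 521: h=11, slot 11 empty → index 11.
Insert 526: h=5, slot 5 empty → index 5.
Insert 495: h=15, slot 15 empty → index 15.
Insert 408: h=14, slot 14 empty → index 14.
Table: [-, -, -, 811, 779, 526, 256, 88, 358, 953, -, 521, 642, -, 408, 495, -]

5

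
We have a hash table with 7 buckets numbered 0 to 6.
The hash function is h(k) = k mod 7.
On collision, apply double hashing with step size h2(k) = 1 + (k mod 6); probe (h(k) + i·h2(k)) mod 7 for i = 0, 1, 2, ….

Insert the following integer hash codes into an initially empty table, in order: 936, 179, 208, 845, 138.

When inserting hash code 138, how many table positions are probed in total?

2

Insert 936: h=5, slot 5 empty -> index 5.
Insert 179: h=4, slot 4 empty -> index 4.
Insert 208: h=5, h2=5, slot 5 occupied -> index 3.
Insert 845: h=5, h2=6, slots 5,4,3 occupied -> index 2.
Insert 138: h=5, h2=1, slot 5 occupied -> index 6.
Table: [_, _, 845, 208, 179, 936, 138]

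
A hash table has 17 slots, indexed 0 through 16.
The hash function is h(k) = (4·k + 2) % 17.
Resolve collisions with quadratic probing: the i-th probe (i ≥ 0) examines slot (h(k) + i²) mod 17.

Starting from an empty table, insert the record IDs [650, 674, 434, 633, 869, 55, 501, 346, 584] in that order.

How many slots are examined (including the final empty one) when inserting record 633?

Insert 650: h=1, slot 1 empty => index 1.
Insert 674: h=12, slot 12 empty => index 12.
Insert 434: h=4, slot 4 empty => index 4.
Insert 633: h=1, slot 1 occupied => index 2.
Insert 869: h=10, slot 10 empty => index 10.
Insert 55: h=1, slots 1,2 occupied => index 5.
Insert 501: h=0, slot 0 empty => index 0.
Insert 346: h=9, slot 9 empty => index 9.
Insert 584: h=9, slots 9,10 occupied => index 13.
Table: [501, 650, 633, ., 434, 55, ., ., ., 346, 869, ., 674, 584, ., ., .]

2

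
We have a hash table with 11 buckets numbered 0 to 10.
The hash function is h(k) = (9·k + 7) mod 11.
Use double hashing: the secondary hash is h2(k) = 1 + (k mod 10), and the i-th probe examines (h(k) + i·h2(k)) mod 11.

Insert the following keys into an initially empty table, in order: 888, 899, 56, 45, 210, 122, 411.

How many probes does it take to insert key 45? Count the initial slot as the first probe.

2

888: h=2 → slot 2
899: h=2, h2=10, probe 2,1 → slot 1
56: h=5 → slot 5
45: h=5, h2=6, probe 5,0 → slot 0
210: h=5, h2=1, probe 5,6 → slot 6
122: h=5, h2=3, probe 5,8 → slot 8
411: h=10 → slot 10
Table: [45, 899, 888, ., ., 56, 210, ., 122, ., 411]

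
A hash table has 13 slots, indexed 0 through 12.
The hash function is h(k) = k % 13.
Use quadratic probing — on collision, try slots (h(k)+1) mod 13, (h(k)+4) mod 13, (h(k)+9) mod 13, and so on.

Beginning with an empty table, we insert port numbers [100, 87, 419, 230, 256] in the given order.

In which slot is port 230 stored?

0

100: h=9 → slot 9
87: h=9, probe 9,10 → slot 10
419: h=3 → slot 3
230: h=9, probe 9,10,0 → slot 0
256: h=9, probe 9,10,0,5 → slot 5
Table: [230, ., ., 419, ., 256, ., ., ., 100, 87, ., .]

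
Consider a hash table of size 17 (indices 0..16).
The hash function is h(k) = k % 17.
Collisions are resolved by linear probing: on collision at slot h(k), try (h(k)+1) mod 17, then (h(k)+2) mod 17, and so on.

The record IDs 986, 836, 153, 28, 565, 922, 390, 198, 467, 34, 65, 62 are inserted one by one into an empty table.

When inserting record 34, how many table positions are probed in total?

986: h=0 => slot 0
836: h=3 => slot 3
153: h=0, probe 0,1 => slot 1
28: h=11 => slot 11
565: h=4 => slot 4
922: h=4, probe 4,5 => slot 5
390: h=16 => slot 16
198: h=11, probe 11,12 => slot 12
467: h=8 => slot 8
34: h=0, probe 0,1,2 => slot 2
65: h=14 => slot 14
62: h=11, probe 11,12,13 => slot 13
Table: [986, 153, 34, 836, 565, 922, _, _, 467, _, _, 28, 198, 62, 65, _, 390]

3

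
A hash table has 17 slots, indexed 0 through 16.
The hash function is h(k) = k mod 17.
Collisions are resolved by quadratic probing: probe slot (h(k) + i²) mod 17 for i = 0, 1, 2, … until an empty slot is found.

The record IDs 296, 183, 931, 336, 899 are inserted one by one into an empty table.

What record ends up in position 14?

931

296: h=7 -> slot 7
183: h=13 -> slot 13
931: h=13, probe 13,14 -> slot 14
336: h=13, probe 13,14,0 -> slot 0
899: h=15 -> slot 15
Table: [336, ∅, ∅, ∅, ∅, ∅, ∅, 296, ∅, ∅, ∅, ∅, ∅, 183, 931, 899, ∅]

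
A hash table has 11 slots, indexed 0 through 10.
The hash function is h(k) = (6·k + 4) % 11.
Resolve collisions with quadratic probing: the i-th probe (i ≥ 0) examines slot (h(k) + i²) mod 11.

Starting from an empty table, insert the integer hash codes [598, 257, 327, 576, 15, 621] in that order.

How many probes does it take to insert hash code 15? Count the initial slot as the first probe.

598 hashes to 6; slot 6 is free → place at 6.
257 hashes to 6; 6 taken → place at 7.
327 hashes to 8; slot 8 is free → place at 8.
576 hashes to 6; 6,7 taken → place at 10.
15 hashes to 6; 6,7,10 taken → place at 4.
621 hashes to 1; slot 1 is free → place at 1.
Table: [—, 621, —, —, 15, —, 598, 257, 327, —, 576]

4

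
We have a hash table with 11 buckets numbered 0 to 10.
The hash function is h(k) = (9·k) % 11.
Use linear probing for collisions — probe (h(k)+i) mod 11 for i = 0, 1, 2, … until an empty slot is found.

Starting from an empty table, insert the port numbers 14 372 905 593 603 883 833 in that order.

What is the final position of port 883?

Insert 14: h=5, slot 5 empty → index 5.
Insert 372: h=4, slot 4 empty → index 4.
Insert 905: h=5, slot 5 occupied → index 6.
Insert 593: h=2, slot 2 empty → index 2.
Insert 603: h=4, slots 4,5,6 occupied → index 7.
Insert 883: h=5, slots 5,6,7 occupied → index 8.
Insert 833: h=6, slots 6,7,8 occupied → index 9.
Table: [—, —, 593, —, 372, 14, 905, 603, 883, 833, —]

8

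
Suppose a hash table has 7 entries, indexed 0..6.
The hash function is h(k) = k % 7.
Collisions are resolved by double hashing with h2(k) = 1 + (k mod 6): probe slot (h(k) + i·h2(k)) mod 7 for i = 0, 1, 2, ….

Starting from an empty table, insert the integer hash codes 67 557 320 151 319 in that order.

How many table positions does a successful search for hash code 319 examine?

3

67: h=4 → slot 4
557: h=4, h2=6, probe 4,3 → slot 3
320: h=5 → slot 5
151: h=4, h2=2, probe 4,6 → slot 6
319: h=4, h2=2, probe 4,6,1 → slot 1
Table: [_, 319, _, 557, 67, 320, 151]
Lookup 319: h=4, h2=2, probe 4,6,1 → found at 1.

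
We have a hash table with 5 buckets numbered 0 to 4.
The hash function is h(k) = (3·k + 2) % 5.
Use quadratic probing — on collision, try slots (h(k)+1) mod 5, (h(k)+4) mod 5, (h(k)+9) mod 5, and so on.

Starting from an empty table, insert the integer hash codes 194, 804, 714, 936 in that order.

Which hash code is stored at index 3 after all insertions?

714

194: h=4 => slot 4
804: h=4, probe 4,0 => slot 0
714: h=4, probe 4,0,3 => slot 3
936: h=0, probe 0,1 => slot 1
Table: [804, 936, ., 714, 194]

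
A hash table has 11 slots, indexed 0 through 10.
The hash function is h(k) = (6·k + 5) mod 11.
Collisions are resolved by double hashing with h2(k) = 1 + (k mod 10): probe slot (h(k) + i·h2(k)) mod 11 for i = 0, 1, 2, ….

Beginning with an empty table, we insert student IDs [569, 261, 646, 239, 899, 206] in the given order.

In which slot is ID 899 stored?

7

569 hashes to 9; slot 9 is free -> place at 9.
261 hashes to 9, h2=2; 9 taken -> place at 0.
646 hashes to 9, h2=7; 9 taken -> place at 5.
239 hashes to 9, h2=10; 9 taken -> place at 8.
899 hashes to 9, h2=10; 9,8 taken -> place at 7.
206 hashes to 9, h2=7; 9,5 taken -> place at 1.
Table: [261, 206, -, -, -, 646, -, 899, 239, 569, -]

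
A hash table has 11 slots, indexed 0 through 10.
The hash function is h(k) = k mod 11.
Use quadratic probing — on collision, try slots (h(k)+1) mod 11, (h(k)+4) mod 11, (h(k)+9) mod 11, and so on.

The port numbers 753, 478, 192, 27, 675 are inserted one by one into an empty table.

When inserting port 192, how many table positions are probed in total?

753 hashes to 5; slot 5 is free => place at 5.
478 hashes to 5; 5 taken => place at 6.
192 hashes to 5; 5,6 taken => place at 9.
27 hashes to 5; 5,6,9 taken => place at 3.
675 hashes to 4; slot 4 is free => place at 4.
Table: [∅, ∅, ∅, 27, 675, 753, 478, ∅, ∅, 192, ∅]

3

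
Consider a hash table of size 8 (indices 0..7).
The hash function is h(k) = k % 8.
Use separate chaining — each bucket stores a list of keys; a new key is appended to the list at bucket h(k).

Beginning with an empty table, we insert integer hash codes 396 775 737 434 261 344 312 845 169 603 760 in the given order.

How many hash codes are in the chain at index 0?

3

Insert 396: h=4, bucket 4 empty → new chain.
Insert 775: h=7, bucket 7 empty → new chain.
Insert 737: h=1, bucket 1 empty → new chain.
Insert 434: h=2, bucket 2 empty → new chain.
Insert 261: h=5, bucket 5 empty → new chain.
Insert 344: h=0, bucket 0 empty → new chain.
Insert 312: h=0, bucket 0 nonempty → append to chain.
Insert 845: h=5, bucket 5 nonempty → append to chain.
Insert 169: h=1, bucket 1 nonempty → append to chain.
Insert 603: h=3, bucket 3 empty → new chain.
Insert 760: h=0, bucket 0 nonempty → append to chain.
Final buckets:
0: 344 -> 312 -> 760
1: 737 -> 169
2: 434
3: 603
4: 396
5: 261 -> 845
6: —
7: 775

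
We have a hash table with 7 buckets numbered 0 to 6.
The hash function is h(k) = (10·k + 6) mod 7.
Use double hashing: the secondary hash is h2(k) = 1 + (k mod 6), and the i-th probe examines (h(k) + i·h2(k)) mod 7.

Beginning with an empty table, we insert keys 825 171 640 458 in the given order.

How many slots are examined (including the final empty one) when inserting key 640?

2

Insert 825: h=3, slot 3 empty => index 3.
Insert 171: h=1, slot 1 empty => index 1.
Insert 640: h=1, h2=5, slot 1 occupied => index 6.
Insert 458: h=1, h2=3, slot 1 occupied => index 4.
Table: [∅, 171, ∅, 825, 458, ∅, 640]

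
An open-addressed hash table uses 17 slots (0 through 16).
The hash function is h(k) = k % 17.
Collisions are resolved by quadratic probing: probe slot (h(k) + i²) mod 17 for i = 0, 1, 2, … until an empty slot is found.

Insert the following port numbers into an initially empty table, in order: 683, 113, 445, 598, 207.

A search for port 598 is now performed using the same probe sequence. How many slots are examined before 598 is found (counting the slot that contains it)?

Insert 683: h=3, slot 3 empty => index 3.
Insert 113: h=11, slot 11 empty => index 11.
Insert 445: h=3, slot 3 occupied => index 4.
Insert 598: h=3, slots 3,4 occupied => index 7.
Insert 207: h=3, slots 3,4,7 occupied => index 12.
Table: [., ., ., 683, 445, ., ., 598, ., ., ., 113, 207, ., ., ., .]
Lookup 598: h=3, probe 3,4,7 → found at 7.

3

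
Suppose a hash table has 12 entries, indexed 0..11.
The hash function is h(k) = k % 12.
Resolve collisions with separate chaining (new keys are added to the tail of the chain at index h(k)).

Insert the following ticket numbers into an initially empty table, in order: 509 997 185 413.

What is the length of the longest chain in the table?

Insert 509: h=5, bucket 5 empty → new chain.
Insert 997: h=1, bucket 1 empty → new chain.
Insert 185: h=5, bucket 5 nonempty → append to chain.
Insert 413: h=5, bucket 5 nonempty → append to chain.
Final buckets:
0: ∅
1: 997
2: ∅
3: ∅
4: ∅
5: 509 -> 185 -> 413
6: ∅
7: ∅
8: ∅
9: ∅
10: ∅
11: ∅

3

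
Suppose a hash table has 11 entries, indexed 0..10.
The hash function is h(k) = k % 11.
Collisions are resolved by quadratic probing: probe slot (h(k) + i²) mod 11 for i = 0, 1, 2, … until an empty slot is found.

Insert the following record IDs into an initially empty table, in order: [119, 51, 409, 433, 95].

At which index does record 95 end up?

119 hashes to 9; slot 9 is free => place at 9.
51 hashes to 7; slot 7 is free => place at 7.
409 hashes to 2; slot 2 is free => place at 2.
433 hashes to 4; slot 4 is free => place at 4.
95 hashes to 7; 7 taken => place at 8.
Table: [-, -, 409, -, 433, -, -, 51, 95, 119, -]

8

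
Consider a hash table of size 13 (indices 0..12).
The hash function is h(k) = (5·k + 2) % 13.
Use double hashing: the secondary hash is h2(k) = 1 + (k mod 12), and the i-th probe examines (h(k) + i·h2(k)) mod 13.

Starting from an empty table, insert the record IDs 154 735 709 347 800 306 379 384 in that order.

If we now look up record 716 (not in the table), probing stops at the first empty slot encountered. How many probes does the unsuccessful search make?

2

154: h=5 -> slot 5
735: h=11 -> slot 11
709: h=11, h2=2, probe 11,0 -> slot 0
347: h=8 -> slot 8
800: h=11, h2=9, probe 11,7 -> slot 7
306: h=11, h2=7, probe 11,5,12 -> slot 12
379: h=12, h2=8, probe 12,7,2 -> slot 2
384: h=11, h2=1, probe 11,12,0,1 -> slot 1
Table: [709, 384, 379, _, _, 154, _, 800, 347, _, _, 735, 306]
Lookup 716: h=7, h2=9, probe 7,3 → slot 3 empty, not found.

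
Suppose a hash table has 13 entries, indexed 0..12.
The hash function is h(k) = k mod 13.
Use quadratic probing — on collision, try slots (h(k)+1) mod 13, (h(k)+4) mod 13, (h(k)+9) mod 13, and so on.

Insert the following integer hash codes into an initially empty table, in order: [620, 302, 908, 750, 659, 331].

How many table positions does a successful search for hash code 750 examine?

2

620: h=9 → slot 9
302: h=3 → slot 3
908: h=11 → slot 11
750: h=9, probe 9,10 → slot 10
659: h=9, probe 9,10,0 → slot 0
331: h=6 → slot 6
Table: [659, ., ., 302, ., ., 331, ., ., 620, 750, 908, .]
Lookup 750: h=9, probe 9,10 → found at 10.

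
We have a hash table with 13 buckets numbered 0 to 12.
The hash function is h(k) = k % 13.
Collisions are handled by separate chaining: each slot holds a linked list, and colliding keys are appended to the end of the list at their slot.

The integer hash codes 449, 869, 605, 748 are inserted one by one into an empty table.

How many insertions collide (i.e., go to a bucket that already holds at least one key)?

2

Insert 449: h=7, bucket 7 empty → new chain.
Insert 869: h=11, bucket 11 empty → new chain.
Insert 605: h=7, bucket 7 nonempty → append to chain.
Insert 748: h=7, bucket 7 nonempty → append to chain.
Final buckets:
0: —
1: —
2: —
3: —
4: —
5: —
6: —
7: 449 -> 605 -> 748
8: —
9: —
10: —
11: 869
12: —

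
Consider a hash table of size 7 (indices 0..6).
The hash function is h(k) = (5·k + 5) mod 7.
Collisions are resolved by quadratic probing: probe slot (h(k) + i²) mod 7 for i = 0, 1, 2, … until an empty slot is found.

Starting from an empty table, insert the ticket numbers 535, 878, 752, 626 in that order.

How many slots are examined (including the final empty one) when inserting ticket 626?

4

Insert 535: h=6, slot 6 empty -> index 6.
Insert 878: h=6, slot 6 occupied -> index 0.
Insert 752: h=6, slots 6,0 occupied -> index 3.
Insert 626: h=6, slots 6,0,3 occupied -> index 1.
Table: [878, 626, —, 752, —, —, 535]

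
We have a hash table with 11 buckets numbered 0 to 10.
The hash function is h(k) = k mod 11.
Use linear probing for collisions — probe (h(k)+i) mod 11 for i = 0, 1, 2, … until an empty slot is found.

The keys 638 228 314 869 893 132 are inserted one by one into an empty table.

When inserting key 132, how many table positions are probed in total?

638 hashes to 0; slot 0 is free → place at 0.
228 hashes to 8; slot 8 is free → place at 8.
314 hashes to 6; slot 6 is free → place at 6.
869 hashes to 0; 0 taken → place at 1.
893 hashes to 2; slot 2 is free → place at 2.
132 hashes to 0; 0,1,2 taken → place at 3.
Table: [638, 869, 893, 132, _, _, 314, _, 228, _, _]

4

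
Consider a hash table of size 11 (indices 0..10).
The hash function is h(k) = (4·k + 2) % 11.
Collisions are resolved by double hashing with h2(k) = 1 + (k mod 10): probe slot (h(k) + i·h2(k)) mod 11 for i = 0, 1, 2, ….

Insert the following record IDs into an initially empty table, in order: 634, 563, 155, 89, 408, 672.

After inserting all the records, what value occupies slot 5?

89

634 hashes to 8; slot 8 is free => place at 8.
563 hashes to 10; slot 10 is free => place at 10.
155 hashes to 6; slot 6 is free => place at 6.
89 hashes to 6, h2=10; 6 taken => place at 5.
408 hashes to 6, h2=9; 6 taken => place at 4.
672 hashes to 6, h2=3; 6 taken => place at 9.
Table: [∅, ∅, ∅, ∅, 408, 89, 155, ∅, 634, 672, 563]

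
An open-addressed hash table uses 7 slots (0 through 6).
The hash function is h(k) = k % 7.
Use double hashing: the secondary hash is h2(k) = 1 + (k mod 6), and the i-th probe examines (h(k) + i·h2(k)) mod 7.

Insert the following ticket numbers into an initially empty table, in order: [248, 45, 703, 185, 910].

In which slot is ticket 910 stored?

1

248: h=3 -> slot 3
45: h=3, h2=4, probe 3,0 -> slot 0
703: h=3, h2=2, probe 3,5 -> slot 5
185: h=3, h2=6, probe 3,2 -> slot 2
910: h=0, h2=5, probe 0,5,3,1 -> slot 1
Table: [45, 910, 185, 248, —, 703, —]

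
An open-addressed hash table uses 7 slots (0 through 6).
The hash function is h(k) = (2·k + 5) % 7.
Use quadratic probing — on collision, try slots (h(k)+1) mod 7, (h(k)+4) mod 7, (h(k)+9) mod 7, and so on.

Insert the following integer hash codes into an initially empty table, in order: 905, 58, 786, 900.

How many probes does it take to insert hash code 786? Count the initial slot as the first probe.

Insert 905: h=2, slot 2 empty -> index 2.
Insert 58: h=2, slot 2 occupied -> index 3.
Insert 786: h=2, slots 2,3 occupied -> index 6.
Insert 900: h=6, slot 6 occupied -> index 0.
Table: [900, -, 905, 58, -, -, 786]

3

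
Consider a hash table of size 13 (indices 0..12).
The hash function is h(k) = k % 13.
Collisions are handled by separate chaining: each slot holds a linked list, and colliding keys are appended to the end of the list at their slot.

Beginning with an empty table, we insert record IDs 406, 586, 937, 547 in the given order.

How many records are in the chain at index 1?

Insert 406: h=3, bucket 3 empty -> new chain.
Insert 586: h=1, bucket 1 empty -> new chain.
Insert 937: h=1, bucket 1 nonempty -> append to chain.
Insert 547: h=1, bucket 1 nonempty -> append to chain.
Final buckets:
0: —
1: 586 -> 937 -> 547
2: —
3: 406
4: —
5: —
6: —
7: —
8: —
9: —
10: —
11: —
12: —

3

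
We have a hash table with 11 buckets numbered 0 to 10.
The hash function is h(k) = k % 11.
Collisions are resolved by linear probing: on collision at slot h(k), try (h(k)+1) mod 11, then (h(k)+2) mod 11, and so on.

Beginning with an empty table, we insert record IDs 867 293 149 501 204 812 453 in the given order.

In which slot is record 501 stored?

8

867 hashes to 9; slot 9 is free => place at 9.
293 hashes to 7; slot 7 is free => place at 7.
149 hashes to 6; slot 6 is free => place at 6.
501 hashes to 6; 6,7 taken => place at 8.
204 hashes to 6; 6,7,8,9 taken => place at 10.
812 hashes to 9; 9,10 taken => place at 0.
453 hashes to 2; slot 2 is free => place at 2.
Table: [812, —, 453, —, —, —, 149, 293, 501, 867, 204]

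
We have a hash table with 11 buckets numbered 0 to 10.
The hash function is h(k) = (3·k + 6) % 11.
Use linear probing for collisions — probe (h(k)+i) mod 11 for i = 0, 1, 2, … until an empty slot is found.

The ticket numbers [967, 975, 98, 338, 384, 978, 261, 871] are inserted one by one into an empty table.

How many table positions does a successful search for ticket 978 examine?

5

Insert 967: h=3, slot 3 empty => index 3.
Insert 975: h=5, slot 5 empty => index 5.
Insert 98: h=3, slot 3 occupied => index 4.
Insert 338: h=8, slot 8 empty => index 8.
Insert 384: h=3, slots 3,4,5 occupied => index 6.
Insert 978: h=3, slots 3,4,5,6 occupied => index 7.
Insert 261: h=8, slot 8 occupied => index 9.
Insert 871: h=1, slot 1 empty => index 1.
Table: [_, 871, _, 967, 98, 975, 384, 978, 338, 261, _]
Lookup 978: h=3, probe 3,4,5,6,7 → found at 7.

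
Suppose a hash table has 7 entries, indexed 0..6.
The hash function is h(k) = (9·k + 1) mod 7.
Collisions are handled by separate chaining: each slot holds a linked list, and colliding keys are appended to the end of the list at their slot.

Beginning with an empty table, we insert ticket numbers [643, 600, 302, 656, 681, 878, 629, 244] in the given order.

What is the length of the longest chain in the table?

Insert 643: h=6, bucket 6 empty → new chain.
Insert 600: h=4, bucket 4 empty → new chain.
Insert 302: h=3, bucket 3 empty → new chain.
Insert 656: h=4, bucket 4 nonempty → append to chain.
Insert 681: h=5, bucket 5 empty → new chain.
Insert 878: h=0, bucket 0 empty → new chain.
Insert 629: h=6, bucket 6 nonempty → append to chain.
Insert 244: h=6, bucket 6 nonempty → append to chain.
Final buckets:
0: 878
1: .
2: .
3: 302
4: 600 -> 656
5: 681
6: 643 -> 629 -> 244

3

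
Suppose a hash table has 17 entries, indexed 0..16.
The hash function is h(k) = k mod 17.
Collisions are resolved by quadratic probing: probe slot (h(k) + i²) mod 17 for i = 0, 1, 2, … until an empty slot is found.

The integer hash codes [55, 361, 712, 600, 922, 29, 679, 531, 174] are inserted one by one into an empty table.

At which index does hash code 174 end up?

55 hashes to 4; slot 4 is free → place at 4.
361 hashes to 4; 4 taken → place at 5.
712 hashes to 15; slot 15 is free → place at 15.
600 hashes to 5; 5 taken → place at 6.
922 hashes to 4; 4,5 taken → place at 8.
29 hashes to 12; slot 12 is free → place at 12.
679 hashes to 16; slot 16 is free → place at 16.
531 hashes to 4; 4,5,8 taken → place at 13.
174 hashes to 4; 4,5,8,13 taken → place at 3.
Table: [∅, ∅, ∅, 174, 55, 361, 600, ∅, 922, ∅, ∅, ∅, 29, 531, ∅, 712, 679]

3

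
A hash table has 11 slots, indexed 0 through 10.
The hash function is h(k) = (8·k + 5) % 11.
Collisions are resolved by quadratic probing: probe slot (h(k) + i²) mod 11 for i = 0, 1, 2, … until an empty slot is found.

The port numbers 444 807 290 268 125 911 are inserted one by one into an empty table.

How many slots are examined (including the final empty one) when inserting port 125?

5

444: h=4 => slot 4
807: h=4, probe 4,5 => slot 5
290: h=4, probe 4,5,8 => slot 8
268: h=4, probe 4,5,8,2 => slot 2
125: h=4, probe 4,5,8,2,9 => slot 9
911: h=0 => slot 0
Table: [911, ∅, 268, ∅, 444, 807, ∅, ∅, 290, 125, ∅]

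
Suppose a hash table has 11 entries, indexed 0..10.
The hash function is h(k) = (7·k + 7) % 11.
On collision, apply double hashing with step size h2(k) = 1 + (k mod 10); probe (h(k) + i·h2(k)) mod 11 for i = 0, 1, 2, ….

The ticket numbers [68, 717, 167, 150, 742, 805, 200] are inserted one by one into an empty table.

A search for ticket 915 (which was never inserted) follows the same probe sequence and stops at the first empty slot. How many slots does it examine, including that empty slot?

4

Insert 68: h=10, slot 10 empty -> index 10.
Insert 717: h=10, h2=8, slot 10 occupied -> index 7.
Insert 167: h=10, h2=8, slots 10,7 occupied -> index 4.
Insert 150: h=1, slot 1 empty -> index 1.
Insert 742: h=9, slot 9 empty -> index 9.
Insert 805: h=10, h2=6, slot 10 occupied -> index 5.
Insert 200: h=10, h2=1, slot 10 occupied -> index 0.
Table: [200, 150, _, _, 167, 805, _, 717, _, 742, 68]
Lookup 915: h=10, h2=6, probe 10,5,0,6 → slot 6 empty, not found.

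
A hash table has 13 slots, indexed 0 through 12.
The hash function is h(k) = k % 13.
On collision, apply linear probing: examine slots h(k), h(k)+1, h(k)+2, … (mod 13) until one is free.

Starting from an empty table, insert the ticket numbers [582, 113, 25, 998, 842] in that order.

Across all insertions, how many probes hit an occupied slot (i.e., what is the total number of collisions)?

4

582 hashes to 10; slot 10 is free -> place at 10.
113 hashes to 9; slot 9 is free -> place at 9.
25 hashes to 12; slot 12 is free -> place at 12.
998 hashes to 10; 10 taken -> place at 11.
842 hashes to 10; 10,11,12 taken -> place at 0.
Table: [842, -, -, -, -, -, -, -, -, 113, 582, 998, 25]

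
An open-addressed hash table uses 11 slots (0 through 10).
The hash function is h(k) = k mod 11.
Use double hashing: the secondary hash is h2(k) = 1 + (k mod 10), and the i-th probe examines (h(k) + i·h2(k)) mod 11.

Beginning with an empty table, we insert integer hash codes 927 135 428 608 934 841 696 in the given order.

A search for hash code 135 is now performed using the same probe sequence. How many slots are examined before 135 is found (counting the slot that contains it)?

2

Insert 927: h=3, slot 3 empty → index 3.
Insert 135: h=3, h2=6, slot 3 occupied → index 9.
Insert 428: h=10, slot 10 empty → index 10.
Insert 608: h=3, h2=9, slot 3 occupied → index 1.
Insert 934: h=10, h2=5, slot 10 occupied → index 4.
Insert 841: h=5, slot 5 empty → index 5.
Insert 696: h=3, h2=7, slots 3,10 occupied → index 6.
Table: [-, 608, -, 927, 934, 841, 696, -, -, 135, 428]
Lookup 135: h=3, h2=6, probe 3,9 → found at 9.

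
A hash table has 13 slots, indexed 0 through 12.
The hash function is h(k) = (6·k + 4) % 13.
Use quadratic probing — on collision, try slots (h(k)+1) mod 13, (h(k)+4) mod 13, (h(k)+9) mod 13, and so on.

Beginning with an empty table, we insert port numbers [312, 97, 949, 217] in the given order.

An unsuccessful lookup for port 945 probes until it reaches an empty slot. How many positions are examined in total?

Insert 312: h=4, slot 4 empty → index 4.
Insert 97: h=1, slot 1 empty → index 1.
Insert 949: h=4, slot 4 occupied → index 5.
Insert 217: h=6, slot 6 empty → index 6.
Table: [-, 97, -, -, 312, 949, 217, -, -, -, -, -, -]
Lookup 945: h=6, probe 6,7 → slot 7 empty, not found.

2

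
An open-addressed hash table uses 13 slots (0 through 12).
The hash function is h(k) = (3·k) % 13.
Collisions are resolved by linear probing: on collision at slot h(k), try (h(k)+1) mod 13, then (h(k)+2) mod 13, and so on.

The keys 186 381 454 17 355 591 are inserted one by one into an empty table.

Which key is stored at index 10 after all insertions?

Insert 186: h=12, slot 12 empty -> index 12.
Insert 381: h=12, slot 12 occupied -> index 0.
Insert 454: h=10, slot 10 empty -> index 10.
Insert 17: h=12, slots 12,0 occupied -> index 1.
Insert 355: h=12, slots 12,0,1 occupied -> index 2.
Insert 591: h=5, slot 5 empty -> index 5.
Table: [381, 17, 355, ∅, ∅, 591, ∅, ∅, ∅, ∅, 454, ∅, 186]

454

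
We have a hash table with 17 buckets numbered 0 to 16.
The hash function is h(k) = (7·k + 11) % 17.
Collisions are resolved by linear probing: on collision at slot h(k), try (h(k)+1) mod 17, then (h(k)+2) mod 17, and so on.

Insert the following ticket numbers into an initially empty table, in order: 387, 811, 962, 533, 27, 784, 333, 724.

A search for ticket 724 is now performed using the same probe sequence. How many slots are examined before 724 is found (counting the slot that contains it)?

387: h=0 => slot 0
811: h=10 => slot 10
962: h=13 => slot 13
533: h=2 => slot 2
27: h=13, probe 13,14 => slot 14
784: h=8 => slot 8
333: h=13, probe 13,14,15 => slot 15
724: h=13, probe 13,14,15,16 => slot 16
Table: [387, ∅, 533, ∅, ∅, ∅, ∅, ∅, 784, ∅, 811, ∅, ∅, 962, 27, 333, 724]
Lookup 724: h=13, probe 13,14,15,16 → found at 16.

4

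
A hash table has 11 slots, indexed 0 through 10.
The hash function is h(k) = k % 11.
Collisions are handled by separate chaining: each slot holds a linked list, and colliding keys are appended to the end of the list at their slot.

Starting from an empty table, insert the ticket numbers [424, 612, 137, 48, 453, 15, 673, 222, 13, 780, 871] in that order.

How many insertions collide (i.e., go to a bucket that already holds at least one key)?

424 → bucket 6
612 → bucket 7
137 → bucket 5
48 → bucket 4
453 → bucket 2
15 → bucket 4 (collision)
673 → bucket 2 (collision)
222 → bucket 2 (collision)
13 → bucket 2 (collision)
780 → bucket 10
871 → bucket 2 (collision)
Final buckets:
0: —
1: —
2: 453 -> 673 -> 222 -> 13 -> 871
3: —
4: 48 -> 15
5: 137
6: 424
7: 612
8: —
9: —
10: 780

5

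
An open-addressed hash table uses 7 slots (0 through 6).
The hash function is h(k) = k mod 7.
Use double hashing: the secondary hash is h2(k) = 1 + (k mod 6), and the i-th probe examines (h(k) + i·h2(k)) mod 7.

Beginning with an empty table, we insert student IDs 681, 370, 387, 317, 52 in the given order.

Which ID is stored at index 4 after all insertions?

Insert 681: h=2, slot 2 empty => index 2.
Insert 370: h=6, slot 6 empty => index 6.
Insert 387: h=2, h2=4, slots 2,6 occupied => index 3.
Insert 317: h=2, h2=6, slot 2 occupied => index 1.
Insert 52: h=3, h2=5, slots 3,1,6 occupied => index 4.
Table: [_, 317, 681, 387, 52, _, 370]

52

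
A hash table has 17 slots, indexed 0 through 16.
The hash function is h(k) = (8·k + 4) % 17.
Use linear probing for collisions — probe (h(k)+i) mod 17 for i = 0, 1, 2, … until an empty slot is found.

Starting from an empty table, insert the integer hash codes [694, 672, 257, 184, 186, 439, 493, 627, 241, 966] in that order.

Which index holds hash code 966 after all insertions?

Insert 694: h=14, slot 14 empty -> index 14.
Insert 672: h=8, slot 8 empty -> index 8.
Insert 257: h=3, slot 3 empty -> index 3.
Insert 184: h=14, slot 14 occupied -> index 15.
Insert 186: h=13, slot 13 empty -> index 13.
Insert 439: h=14, slots 14,15 occupied -> index 16.
Insert 493: h=4, slot 4 empty -> index 4.
Insert 627: h=5, slot 5 empty -> index 5.
Insert 241: h=11, slot 11 empty -> index 11.
Insert 966: h=14, slots 14,15,16 occupied -> index 0.
Table: [966, _, _, 257, 493, 627, _, _, 672, _, _, 241, _, 186, 694, 184, 439]

0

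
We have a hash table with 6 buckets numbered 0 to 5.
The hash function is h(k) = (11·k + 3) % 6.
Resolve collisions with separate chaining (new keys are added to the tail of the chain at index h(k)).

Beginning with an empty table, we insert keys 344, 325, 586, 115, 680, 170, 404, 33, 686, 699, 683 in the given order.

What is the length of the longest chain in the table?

5

Insert 344: h=1, bucket 1 empty -> new chain.
Insert 325: h=2, bucket 2 empty -> new chain.
Insert 586: h=5, bucket 5 empty -> new chain.
Insert 115: h=2, bucket 2 nonempty -> append to chain.
Insert 680: h=1, bucket 1 nonempty -> append to chain.
Insert 170: h=1, bucket 1 nonempty -> append to chain.
Insert 404: h=1, bucket 1 nonempty -> append to chain.
Insert 33: h=0, bucket 0 empty -> new chain.
Insert 686: h=1, bucket 1 nonempty -> append to chain.
Insert 699: h=0, bucket 0 nonempty -> append to chain.
Insert 683: h=4, bucket 4 empty -> new chain.
Final buckets:
0: 33 -> 699
1: 344 -> 680 -> 170 -> 404 -> 686
2: 325 -> 115
3: —
4: 683
5: 586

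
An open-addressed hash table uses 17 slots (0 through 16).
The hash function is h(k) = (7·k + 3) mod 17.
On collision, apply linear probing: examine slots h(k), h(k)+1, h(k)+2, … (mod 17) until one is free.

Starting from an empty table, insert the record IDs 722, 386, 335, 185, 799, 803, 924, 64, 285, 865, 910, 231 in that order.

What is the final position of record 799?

722 hashes to 8; slot 8 is free -> place at 8.
386 hashes to 2; slot 2 is free -> place at 2.
335 hashes to 2; 2 taken -> place at 3.
185 hashes to 6; slot 6 is free -> place at 6.
799 hashes to 3; 3 taken -> place at 4.
803 hashes to 14; slot 14 is free -> place at 14.
924 hashes to 11; slot 11 is free -> place at 11.
64 hashes to 9; slot 9 is free -> place at 9.
285 hashes to 9; 9 taken -> place at 10.
865 hashes to 6; 6 taken -> place at 7.
910 hashes to 15; slot 15 is free -> place at 15.
231 hashes to 5; slot 5 is free -> place at 5.
Table: [∅, ∅, 386, 335, 799, 231, 185, 865, 722, 64, 285, 924, ∅, ∅, 803, 910, ∅]

4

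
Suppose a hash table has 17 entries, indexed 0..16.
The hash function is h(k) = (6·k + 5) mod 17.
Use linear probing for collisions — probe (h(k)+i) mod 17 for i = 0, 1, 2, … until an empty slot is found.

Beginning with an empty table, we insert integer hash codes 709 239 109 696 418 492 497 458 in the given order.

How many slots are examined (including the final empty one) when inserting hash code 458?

3

Insert 709: h=9, slot 9 empty -> index 9.
Insert 239: h=11, slot 11 empty -> index 11.
Insert 109: h=13, slot 13 empty -> index 13.
Insert 696: h=16, slot 16 empty -> index 16.
Insert 418: h=14, slot 14 empty -> index 14.
Insert 492: h=16, slot 16 occupied -> index 0.
Insert 497: h=12, slot 12 empty -> index 12.
Insert 458: h=16, slots 16,0 occupied -> index 1.
Table: [492, 458, ∅, ∅, ∅, ∅, ∅, ∅, ∅, 709, ∅, 239, 497, 109, 418, ∅, 696]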